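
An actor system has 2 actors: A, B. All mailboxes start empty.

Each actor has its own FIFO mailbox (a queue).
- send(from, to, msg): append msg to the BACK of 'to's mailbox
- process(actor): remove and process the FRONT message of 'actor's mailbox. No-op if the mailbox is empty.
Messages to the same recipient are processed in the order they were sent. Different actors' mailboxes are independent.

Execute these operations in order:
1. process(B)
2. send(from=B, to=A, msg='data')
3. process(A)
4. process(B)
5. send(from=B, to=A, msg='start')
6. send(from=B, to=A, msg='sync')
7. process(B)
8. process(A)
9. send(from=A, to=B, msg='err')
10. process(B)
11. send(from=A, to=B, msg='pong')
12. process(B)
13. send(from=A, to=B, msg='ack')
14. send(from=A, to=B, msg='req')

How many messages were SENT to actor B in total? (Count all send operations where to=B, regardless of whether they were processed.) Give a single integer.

Answer: 4

Derivation:
After 1 (process(B)): A:[] B:[]
After 2 (send(from=B, to=A, msg='data')): A:[data] B:[]
After 3 (process(A)): A:[] B:[]
After 4 (process(B)): A:[] B:[]
After 5 (send(from=B, to=A, msg='start')): A:[start] B:[]
After 6 (send(from=B, to=A, msg='sync')): A:[start,sync] B:[]
After 7 (process(B)): A:[start,sync] B:[]
After 8 (process(A)): A:[sync] B:[]
After 9 (send(from=A, to=B, msg='err')): A:[sync] B:[err]
After 10 (process(B)): A:[sync] B:[]
After 11 (send(from=A, to=B, msg='pong')): A:[sync] B:[pong]
After 12 (process(B)): A:[sync] B:[]
After 13 (send(from=A, to=B, msg='ack')): A:[sync] B:[ack]
After 14 (send(from=A, to=B, msg='req')): A:[sync] B:[ack,req]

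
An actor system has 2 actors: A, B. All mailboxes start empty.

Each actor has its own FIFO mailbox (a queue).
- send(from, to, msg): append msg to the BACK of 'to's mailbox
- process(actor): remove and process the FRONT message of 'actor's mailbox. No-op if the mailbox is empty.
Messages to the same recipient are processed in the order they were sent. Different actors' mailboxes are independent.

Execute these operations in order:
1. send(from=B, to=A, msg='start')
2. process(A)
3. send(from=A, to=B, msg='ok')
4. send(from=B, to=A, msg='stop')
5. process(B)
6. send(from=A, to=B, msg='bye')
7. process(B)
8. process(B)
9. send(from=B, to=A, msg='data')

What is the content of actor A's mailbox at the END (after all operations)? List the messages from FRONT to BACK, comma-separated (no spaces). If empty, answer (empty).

After 1 (send(from=B, to=A, msg='start')): A:[start] B:[]
After 2 (process(A)): A:[] B:[]
After 3 (send(from=A, to=B, msg='ok')): A:[] B:[ok]
After 4 (send(from=B, to=A, msg='stop')): A:[stop] B:[ok]
After 5 (process(B)): A:[stop] B:[]
After 6 (send(from=A, to=B, msg='bye')): A:[stop] B:[bye]
After 7 (process(B)): A:[stop] B:[]
After 8 (process(B)): A:[stop] B:[]
After 9 (send(from=B, to=A, msg='data')): A:[stop,data] B:[]

Answer: stop,data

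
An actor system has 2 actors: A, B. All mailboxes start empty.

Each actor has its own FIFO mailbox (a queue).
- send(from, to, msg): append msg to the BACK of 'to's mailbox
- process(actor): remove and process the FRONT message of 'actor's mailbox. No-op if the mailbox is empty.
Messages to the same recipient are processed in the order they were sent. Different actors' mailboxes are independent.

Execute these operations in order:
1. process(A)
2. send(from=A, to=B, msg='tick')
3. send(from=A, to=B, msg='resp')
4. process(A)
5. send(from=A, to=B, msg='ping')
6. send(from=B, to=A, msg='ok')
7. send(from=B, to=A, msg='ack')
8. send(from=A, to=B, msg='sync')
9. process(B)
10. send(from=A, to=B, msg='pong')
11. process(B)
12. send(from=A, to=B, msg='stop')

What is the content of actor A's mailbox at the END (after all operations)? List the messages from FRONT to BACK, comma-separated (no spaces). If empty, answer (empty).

Answer: ok,ack

Derivation:
After 1 (process(A)): A:[] B:[]
After 2 (send(from=A, to=B, msg='tick')): A:[] B:[tick]
After 3 (send(from=A, to=B, msg='resp')): A:[] B:[tick,resp]
After 4 (process(A)): A:[] B:[tick,resp]
After 5 (send(from=A, to=B, msg='ping')): A:[] B:[tick,resp,ping]
After 6 (send(from=B, to=A, msg='ok')): A:[ok] B:[tick,resp,ping]
After 7 (send(from=B, to=A, msg='ack')): A:[ok,ack] B:[tick,resp,ping]
After 8 (send(from=A, to=B, msg='sync')): A:[ok,ack] B:[tick,resp,ping,sync]
After 9 (process(B)): A:[ok,ack] B:[resp,ping,sync]
After 10 (send(from=A, to=B, msg='pong')): A:[ok,ack] B:[resp,ping,sync,pong]
After 11 (process(B)): A:[ok,ack] B:[ping,sync,pong]
After 12 (send(from=A, to=B, msg='stop')): A:[ok,ack] B:[ping,sync,pong,stop]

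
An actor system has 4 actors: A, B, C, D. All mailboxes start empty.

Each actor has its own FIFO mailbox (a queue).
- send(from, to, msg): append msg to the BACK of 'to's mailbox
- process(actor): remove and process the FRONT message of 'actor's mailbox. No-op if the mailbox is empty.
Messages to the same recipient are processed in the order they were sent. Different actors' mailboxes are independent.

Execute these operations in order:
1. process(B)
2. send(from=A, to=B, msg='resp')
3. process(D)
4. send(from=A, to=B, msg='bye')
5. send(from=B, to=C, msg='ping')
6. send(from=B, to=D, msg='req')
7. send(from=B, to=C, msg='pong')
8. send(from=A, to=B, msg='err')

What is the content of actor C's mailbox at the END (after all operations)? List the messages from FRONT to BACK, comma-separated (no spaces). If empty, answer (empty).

Answer: ping,pong

Derivation:
After 1 (process(B)): A:[] B:[] C:[] D:[]
After 2 (send(from=A, to=B, msg='resp')): A:[] B:[resp] C:[] D:[]
After 3 (process(D)): A:[] B:[resp] C:[] D:[]
After 4 (send(from=A, to=B, msg='bye')): A:[] B:[resp,bye] C:[] D:[]
After 5 (send(from=B, to=C, msg='ping')): A:[] B:[resp,bye] C:[ping] D:[]
After 6 (send(from=B, to=D, msg='req')): A:[] B:[resp,bye] C:[ping] D:[req]
After 7 (send(from=B, to=C, msg='pong')): A:[] B:[resp,bye] C:[ping,pong] D:[req]
After 8 (send(from=A, to=B, msg='err')): A:[] B:[resp,bye,err] C:[ping,pong] D:[req]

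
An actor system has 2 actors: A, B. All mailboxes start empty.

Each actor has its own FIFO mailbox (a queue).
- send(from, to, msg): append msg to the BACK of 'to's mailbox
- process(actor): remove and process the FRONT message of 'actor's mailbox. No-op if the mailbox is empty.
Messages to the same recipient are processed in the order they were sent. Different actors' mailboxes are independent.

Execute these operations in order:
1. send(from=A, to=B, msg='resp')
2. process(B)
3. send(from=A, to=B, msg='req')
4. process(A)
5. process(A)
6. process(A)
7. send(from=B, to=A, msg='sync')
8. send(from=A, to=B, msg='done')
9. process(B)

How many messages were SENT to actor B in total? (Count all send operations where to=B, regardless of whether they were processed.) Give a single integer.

After 1 (send(from=A, to=B, msg='resp')): A:[] B:[resp]
After 2 (process(B)): A:[] B:[]
After 3 (send(from=A, to=B, msg='req')): A:[] B:[req]
After 4 (process(A)): A:[] B:[req]
After 5 (process(A)): A:[] B:[req]
After 6 (process(A)): A:[] B:[req]
After 7 (send(from=B, to=A, msg='sync')): A:[sync] B:[req]
After 8 (send(from=A, to=B, msg='done')): A:[sync] B:[req,done]
After 9 (process(B)): A:[sync] B:[done]

Answer: 3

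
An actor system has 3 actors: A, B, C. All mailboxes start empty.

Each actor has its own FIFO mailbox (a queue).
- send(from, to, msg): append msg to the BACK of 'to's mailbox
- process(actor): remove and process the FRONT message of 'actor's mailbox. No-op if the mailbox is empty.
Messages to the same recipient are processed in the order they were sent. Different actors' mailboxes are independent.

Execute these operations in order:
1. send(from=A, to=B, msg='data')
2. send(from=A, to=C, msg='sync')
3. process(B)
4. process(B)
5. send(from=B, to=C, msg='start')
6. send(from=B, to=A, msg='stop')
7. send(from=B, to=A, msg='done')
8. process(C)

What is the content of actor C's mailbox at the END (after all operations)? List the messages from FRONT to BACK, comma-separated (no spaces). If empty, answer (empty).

After 1 (send(from=A, to=B, msg='data')): A:[] B:[data] C:[]
After 2 (send(from=A, to=C, msg='sync')): A:[] B:[data] C:[sync]
After 3 (process(B)): A:[] B:[] C:[sync]
After 4 (process(B)): A:[] B:[] C:[sync]
After 5 (send(from=B, to=C, msg='start')): A:[] B:[] C:[sync,start]
After 6 (send(from=B, to=A, msg='stop')): A:[stop] B:[] C:[sync,start]
After 7 (send(from=B, to=A, msg='done')): A:[stop,done] B:[] C:[sync,start]
After 8 (process(C)): A:[stop,done] B:[] C:[start]

Answer: start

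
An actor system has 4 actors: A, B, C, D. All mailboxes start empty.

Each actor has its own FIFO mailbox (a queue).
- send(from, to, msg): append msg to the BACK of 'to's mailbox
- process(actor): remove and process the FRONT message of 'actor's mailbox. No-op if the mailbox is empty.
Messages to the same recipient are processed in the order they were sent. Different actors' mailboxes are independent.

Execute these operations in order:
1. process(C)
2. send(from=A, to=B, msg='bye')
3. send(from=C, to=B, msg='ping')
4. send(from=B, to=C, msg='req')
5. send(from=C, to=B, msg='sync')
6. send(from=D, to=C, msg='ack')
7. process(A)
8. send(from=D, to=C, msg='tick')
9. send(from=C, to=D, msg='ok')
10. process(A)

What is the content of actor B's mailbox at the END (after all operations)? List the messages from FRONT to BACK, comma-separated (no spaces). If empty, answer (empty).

Answer: bye,ping,sync

Derivation:
After 1 (process(C)): A:[] B:[] C:[] D:[]
After 2 (send(from=A, to=B, msg='bye')): A:[] B:[bye] C:[] D:[]
After 3 (send(from=C, to=B, msg='ping')): A:[] B:[bye,ping] C:[] D:[]
After 4 (send(from=B, to=C, msg='req')): A:[] B:[bye,ping] C:[req] D:[]
After 5 (send(from=C, to=B, msg='sync')): A:[] B:[bye,ping,sync] C:[req] D:[]
After 6 (send(from=D, to=C, msg='ack')): A:[] B:[bye,ping,sync] C:[req,ack] D:[]
After 7 (process(A)): A:[] B:[bye,ping,sync] C:[req,ack] D:[]
After 8 (send(from=D, to=C, msg='tick')): A:[] B:[bye,ping,sync] C:[req,ack,tick] D:[]
After 9 (send(from=C, to=D, msg='ok')): A:[] B:[bye,ping,sync] C:[req,ack,tick] D:[ok]
After 10 (process(A)): A:[] B:[bye,ping,sync] C:[req,ack,tick] D:[ok]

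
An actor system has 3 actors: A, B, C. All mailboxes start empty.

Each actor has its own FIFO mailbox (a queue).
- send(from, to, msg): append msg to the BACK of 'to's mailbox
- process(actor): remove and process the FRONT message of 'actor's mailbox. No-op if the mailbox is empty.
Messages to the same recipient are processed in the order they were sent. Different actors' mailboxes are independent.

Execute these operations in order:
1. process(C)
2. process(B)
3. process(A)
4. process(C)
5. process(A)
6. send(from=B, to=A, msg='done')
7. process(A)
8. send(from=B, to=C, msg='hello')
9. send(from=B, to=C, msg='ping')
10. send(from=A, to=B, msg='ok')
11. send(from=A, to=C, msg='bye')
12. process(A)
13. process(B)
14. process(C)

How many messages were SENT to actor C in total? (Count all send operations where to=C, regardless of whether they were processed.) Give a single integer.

Answer: 3

Derivation:
After 1 (process(C)): A:[] B:[] C:[]
After 2 (process(B)): A:[] B:[] C:[]
After 3 (process(A)): A:[] B:[] C:[]
After 4 (process(C)): A:[] B:[] C:[]
After 5 (process(A)): A:[] B:[] C:[]
After 6 (send(from=B, to=A, msg='done')): A:[done] B:[] C:[]
After 7 (process(A)): A:[] B:[] C:[]
After 8 (send(from=B, to=C, msg='hello')): A:[] B:[] C:[hello]
After 9 (send(from=B, to=C, msg='ping')): A:[] B:[] C:[hello,ping]
After 10 (send(from=A, to=B, msg='ok')): A:[] B:[ok] C:[hello,ping]
After 11 (send(from=A, to=C, msg='bye')): A:[] B:[ok] C:[hello,ping,bye]
After 12 (process(A)): A:[] B:[ok] C:[hello,ping,bye]
After 13 (process(B)): A:[] B:[] C:[hello,ping,bye]
After 14 (process(C)): A:[] B:[] C:[ping,bye]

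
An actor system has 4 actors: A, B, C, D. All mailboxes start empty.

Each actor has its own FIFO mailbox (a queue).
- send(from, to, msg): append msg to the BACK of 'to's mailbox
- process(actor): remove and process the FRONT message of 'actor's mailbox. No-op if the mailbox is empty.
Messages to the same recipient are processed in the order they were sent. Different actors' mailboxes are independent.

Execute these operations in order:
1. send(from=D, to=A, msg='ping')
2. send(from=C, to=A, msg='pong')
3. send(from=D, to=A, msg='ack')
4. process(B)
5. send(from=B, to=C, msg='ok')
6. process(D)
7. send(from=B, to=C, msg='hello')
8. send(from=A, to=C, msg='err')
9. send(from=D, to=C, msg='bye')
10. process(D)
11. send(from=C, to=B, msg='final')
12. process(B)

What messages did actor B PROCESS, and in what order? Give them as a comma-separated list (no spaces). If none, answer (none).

Answer: final

Derivation:
After 1 (send(from=D, to=A, msg='ping')): A:[ping] B:[] C:[] D:[]
After 2 (send(from=C, to=A, msg='pong')): A:[ping,pong] B:[] C:[] D:[]
After 3 (send(from=D, to=A, msg='ack')): A:[ping,pong,ack] B:[] C:[] D:[]
After 4 (process(B)): A:[ping,pong,ack] B:[] C:[] D:[]
After 5 (send(from=B, to=C, msg='ok')): A:[ping,pong,ack] B:[] C:[ok] D:[]
After 6 (process(D)): A:[ping,pong,ack] B:[] C:[ok] D:[]
After 7 (send(from=B, to=C, msg='hello')): A:[ping,pong,ack] B:[] C:[ok,hello] D:[]
After 8 (send(from=A, to=C, msg='err')): A:[ping,pong,ack] B:[] C:[ok,hello,err] D:[]
After 9 (send(from=D, to=C, msg='bye')): A:[ping,pong,ack] B:[] C:[ok,hello,err,bye] D:[]
After 10 (process(D)): A:[ping,pong,ack] B:[] C:[ok,hello,err,bye] D:[]
After 11 (send(from=C, to=B, msg='final')): A:[ping,pong,ack] B:[final] C:[ok,hello,err,bye] D:[]
After 12 (process(B)): A:[ping,pong,ack] B:[] C:[ok,hello,err,bye] D:[]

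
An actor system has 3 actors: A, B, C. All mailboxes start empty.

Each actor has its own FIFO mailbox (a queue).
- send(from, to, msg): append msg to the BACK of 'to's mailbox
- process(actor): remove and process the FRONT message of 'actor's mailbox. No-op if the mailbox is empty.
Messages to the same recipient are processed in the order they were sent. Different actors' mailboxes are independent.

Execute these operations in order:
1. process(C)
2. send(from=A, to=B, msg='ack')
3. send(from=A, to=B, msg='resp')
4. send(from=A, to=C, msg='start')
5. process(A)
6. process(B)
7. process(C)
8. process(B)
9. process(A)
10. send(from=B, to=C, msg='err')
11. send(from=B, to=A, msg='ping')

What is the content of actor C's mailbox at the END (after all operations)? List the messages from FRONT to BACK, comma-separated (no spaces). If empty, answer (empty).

After 1 (process(C)): A:[] B:[] C:[]
After 2 (send(from=A, to=B, msg='ack')): A:[] B:[ack] C:[]
After 3 (send(from=A, to=B, msg='resp')): A:[] B:[ack,resp] C:[]
After 4 (send(from=A, to=C, msg='start')): A:[] B:[ack,resp] C:[start]
After 5 (process(A)): A:[] B:[ack,resp] C:[start]
After 6 (process(B)): A:[] B:[resp] C:[start]
After 7 (process(C)): A:[] B:[resp] C:[]
After 8 (process(B)): A:[] B:[] C:[]
After 9 (process(A)): A:[] B:[] C:[]
After 10 (send(from=B, to=C, msg='err')): A:[] B:[] C:[err]
After 11 (send(from=B, to=A, msg='ping')): A:[ping] B:[] C:[err]

Answer: err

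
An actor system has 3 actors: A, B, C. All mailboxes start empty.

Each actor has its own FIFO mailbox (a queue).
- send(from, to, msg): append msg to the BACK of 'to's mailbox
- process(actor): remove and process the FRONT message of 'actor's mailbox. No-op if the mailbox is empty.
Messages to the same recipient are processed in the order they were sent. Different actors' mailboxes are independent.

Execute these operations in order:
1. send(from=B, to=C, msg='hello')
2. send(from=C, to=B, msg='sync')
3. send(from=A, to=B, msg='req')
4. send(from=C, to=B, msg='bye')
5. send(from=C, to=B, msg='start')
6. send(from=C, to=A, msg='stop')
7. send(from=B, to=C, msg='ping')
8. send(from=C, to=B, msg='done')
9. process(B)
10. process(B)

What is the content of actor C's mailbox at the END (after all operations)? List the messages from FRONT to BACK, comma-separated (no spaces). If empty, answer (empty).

After 1 (send(from=B, to=C, msg='hello')): A:[] B:[] C:[hello]
After 2 (send(from=C, to=B, msg='sync')): A:[] B:[sync] C:[hello]
After 3 (send(from=A, to=B, msg='req')): A:[] B:[sync,req] C:[hello]
After 4 (send(from=C, to=B, msg='bye')): A:[] B:[sync,req,bye] C:[hello]
After 5 (send(from=C, to=B, msg='start')): A:[] B:[sync,req,bye,start] C:[hello]
After 6 (send(from=C, to=A, msg='stop')): A:[stop] B:[sync,req,bye,start] C:[hello]
After 7 (send(from=B, to=C, msg='ping')): A:[stop] B:[sync,req,bye,start] C:[hello,ping]
After 8 (send(from=C, to=B, msg='done')): A:[stop] B:[sync,req,bye,start,done] C:[hello,ping]
After 9 (process(B)): A:[stop] B:[req,bye,start,done] C:[hello,ping]
After 10 (process(B)): A:[stop] B:[bye,start,done] C:[hello,ping]

Answer: hello,ping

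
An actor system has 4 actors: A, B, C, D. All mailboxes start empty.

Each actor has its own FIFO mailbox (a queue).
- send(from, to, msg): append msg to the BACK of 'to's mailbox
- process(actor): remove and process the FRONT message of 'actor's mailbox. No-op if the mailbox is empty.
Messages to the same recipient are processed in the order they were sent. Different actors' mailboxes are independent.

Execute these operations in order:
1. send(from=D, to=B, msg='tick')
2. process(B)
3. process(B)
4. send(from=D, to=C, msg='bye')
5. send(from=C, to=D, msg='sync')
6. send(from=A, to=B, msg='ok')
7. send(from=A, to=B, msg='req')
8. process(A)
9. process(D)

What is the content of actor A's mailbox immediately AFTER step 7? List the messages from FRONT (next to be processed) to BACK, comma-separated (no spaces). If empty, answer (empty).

After 1 (send(from=D, to=B, msg='tick')): A:[] B:[tick] C:[] D:[]
After 2 (process(B)): A:[] B:[] C:[] D:[]
After 3 (process(B)): A:[] B:[] C:[] D:[]
After 4 (send(from=D, to=C, msg='bye')): A:[] B:[] C:[bye] D:[]
After 5 (send(from=C, to=D, msg='sync')): A:[] B:[] C:[bye] D:[sync]
After 6 (send(from=A, to=B, msg='ok')): A:[] B:[ok] C:[bye] D:[sync]
After 7 (send(from=A, to=B, msg='req')): A:[] B:[ok,req] C:[bye] D:[sync]

(empty)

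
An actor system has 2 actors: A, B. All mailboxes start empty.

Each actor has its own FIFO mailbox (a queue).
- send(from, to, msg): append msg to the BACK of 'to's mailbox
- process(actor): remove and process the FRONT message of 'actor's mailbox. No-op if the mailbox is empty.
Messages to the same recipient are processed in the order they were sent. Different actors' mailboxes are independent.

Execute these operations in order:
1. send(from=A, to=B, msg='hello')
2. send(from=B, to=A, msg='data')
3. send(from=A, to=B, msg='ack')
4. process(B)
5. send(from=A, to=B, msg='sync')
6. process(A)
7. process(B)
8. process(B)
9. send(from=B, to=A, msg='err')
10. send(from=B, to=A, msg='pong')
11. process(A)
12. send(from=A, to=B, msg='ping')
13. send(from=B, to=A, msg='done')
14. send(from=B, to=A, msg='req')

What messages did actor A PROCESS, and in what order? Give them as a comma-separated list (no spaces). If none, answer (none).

Answer: data,err

Derivation:
After 1 (send(from=A, to=B, msg='hello')): A:[] B:[hello]
After 2 (send(from=B, to=A, msg='data')): A:[data] B:[hello]
After 3 (send(from=A, to=B, msg='ack')): A:[data] B:[hello,ack]
After 4 (process(B)): A:[data] B:[ack]
After 5 (send(from=A, to=B, msg='sync')): A:[data] B:[ack,sync]
After 6 (process(A)): A:[] B:[ack,sync]
After 7 (process(B)): A:[] B:[sync]
After 8 (process(B)): A:[] B:[]
After 9 (send(from=B, to=A, msg='err')): A:[err] B:[]
After 10 (send(from=B, to=A, msg='pong')): A:[err,pong] B:[]
After 11 (process(A)): A:[pong] B:[]
After 12 (send(from=A, to=B, msg='ping')): A:[pong] B:[ping]
After 13 (send(from=B, to=A, msg='done')): A:[pong,done] B:[ping]
After 14 (send(from=B, to=A, msg='req')): A:[pong,done,req] B:[ping]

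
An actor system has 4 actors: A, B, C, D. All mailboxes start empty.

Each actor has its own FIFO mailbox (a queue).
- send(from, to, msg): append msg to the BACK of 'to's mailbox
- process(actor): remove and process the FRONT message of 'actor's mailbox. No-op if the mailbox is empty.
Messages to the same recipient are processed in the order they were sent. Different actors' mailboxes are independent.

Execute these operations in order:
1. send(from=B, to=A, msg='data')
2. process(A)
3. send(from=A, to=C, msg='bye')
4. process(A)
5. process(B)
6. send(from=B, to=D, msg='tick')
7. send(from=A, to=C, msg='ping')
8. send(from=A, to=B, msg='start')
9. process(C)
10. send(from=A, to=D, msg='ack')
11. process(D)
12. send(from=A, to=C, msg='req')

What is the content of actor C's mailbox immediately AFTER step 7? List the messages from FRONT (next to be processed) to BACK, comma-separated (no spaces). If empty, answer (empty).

After 1 (send(from=B, to=A, msg='data')): A:[data] B:[] C:[] D:[]
After 2 (process(A)): A:[] B:[] C:[] D:[]
After 3 (send(from=A, to=C, msg='bye')): A:[] B:[] C:[bye] D:[]
After 4 (process(A)): A:[] B:[] C:[bye] D:[]
After 5 (process(B)): A:[] B:[] C:[bye] D:[]
After 6 (send(from=B, to=D, msg='tick')): A:[] B:[] C:[bye] D:[tick]
After 7 (send(from=A, to=C, msg='ping')): A:[] B:[] C:[bye,ping] D:[tick]

bye,ping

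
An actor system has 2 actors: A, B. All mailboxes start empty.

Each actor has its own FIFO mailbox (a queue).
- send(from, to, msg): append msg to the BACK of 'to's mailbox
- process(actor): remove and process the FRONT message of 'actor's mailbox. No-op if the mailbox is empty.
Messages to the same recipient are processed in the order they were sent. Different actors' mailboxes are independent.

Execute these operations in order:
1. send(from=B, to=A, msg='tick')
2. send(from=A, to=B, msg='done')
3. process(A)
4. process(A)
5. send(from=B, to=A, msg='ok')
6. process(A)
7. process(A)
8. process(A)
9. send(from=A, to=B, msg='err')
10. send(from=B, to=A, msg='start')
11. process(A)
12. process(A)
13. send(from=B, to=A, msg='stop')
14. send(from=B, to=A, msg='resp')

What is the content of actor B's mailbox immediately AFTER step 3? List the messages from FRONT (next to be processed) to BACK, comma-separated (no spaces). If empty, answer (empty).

After 1 (send(from=B, to=A, msg='tick')): A:[tick] B:[]
After 2 (send(from=A, to=B, msg='done')): A:[tick] B:[done]
After 3 (process(A)): A:[] B:[done]

done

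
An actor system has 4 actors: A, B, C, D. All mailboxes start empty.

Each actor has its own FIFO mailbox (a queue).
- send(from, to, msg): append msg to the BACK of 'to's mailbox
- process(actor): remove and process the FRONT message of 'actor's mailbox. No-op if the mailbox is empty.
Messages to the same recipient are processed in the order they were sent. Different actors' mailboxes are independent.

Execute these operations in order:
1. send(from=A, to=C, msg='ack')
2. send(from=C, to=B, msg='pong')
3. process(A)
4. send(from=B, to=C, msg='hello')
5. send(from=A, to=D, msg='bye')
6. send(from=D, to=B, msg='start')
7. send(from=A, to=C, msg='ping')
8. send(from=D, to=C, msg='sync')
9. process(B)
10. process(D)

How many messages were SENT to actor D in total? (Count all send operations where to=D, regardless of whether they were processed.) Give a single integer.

After 1 (send(from=A, to=C, msg='ack')): A:[] B:[] C:[ack] D:[]
After 2 (send(from=C, to=B, msg='pong')): A:[] B:[pong] C:[ack] D:[]
After 3 (process(A)): A:[] B:[pong] C:[ack] D:[]
After 4 (send(from=B, to=C, msg='hello')): A:[] B:[pong] C:[ack,hello] D:[]
After 5 (send(from=A, to=D, msg='bye')): A:[] B:[pong] C:[ack,hello] D:[bye]
After 6 (send(from=D, to=B, msg='start')): A:[] B:[pong,start] C:[ack,hello] D:[bye]
After 7 (send(from=A, to=C, msg='ping')): A:[] B:[pong,start] C:[ack,hello,ping] D:[bye]
After 8 (send(from=D, to=C, msg='sync')): A:[] B:[pong,start] C:[ack,hello,ping,sync] D:[bye]
After 9 (process(B)): A:[] B:[start] C:[ack,hello,ping,sync] D:[bye]
After 10 (process(D)): A:[] B:[start] C:[ack,hello,ping,sync] D:[]

Answer: 1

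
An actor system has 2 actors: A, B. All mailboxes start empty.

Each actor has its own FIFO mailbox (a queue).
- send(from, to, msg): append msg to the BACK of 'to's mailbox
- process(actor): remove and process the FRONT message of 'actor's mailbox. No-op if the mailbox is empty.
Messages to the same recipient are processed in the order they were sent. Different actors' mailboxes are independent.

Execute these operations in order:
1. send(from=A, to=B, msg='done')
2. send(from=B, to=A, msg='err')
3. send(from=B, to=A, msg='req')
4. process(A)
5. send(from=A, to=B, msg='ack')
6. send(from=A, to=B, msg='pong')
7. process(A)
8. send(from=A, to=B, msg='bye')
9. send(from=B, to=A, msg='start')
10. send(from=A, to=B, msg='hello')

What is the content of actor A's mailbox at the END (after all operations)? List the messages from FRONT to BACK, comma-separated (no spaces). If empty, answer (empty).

After 1 (send(from=A, to=B, msg='done')): A:[] B:[done]
After 2 (send(from=B, to=A, msg='err')): A:[err] B:[done]
After 3 (send(from=B, to=A, msg='req')): A:[err,req] B:[done]
After 4 (process(A)): A:[req] B:[done]
After 5 (send(from=A, to=B, msg='ack')): A:[req] B:[done,ack]
After 6 (send(from=A, to=B, msg='pong')): A:[req] B:[done,ack,pong]
After 7 (process(A)): A:[] B:[done,ack,pong]
After 8 (send(from=A, to=B, msg='bye')): A:[] B:[done,ack,pong,bye]
After 9 (send(from=B, to=A, msg='start')): A:[start] B:[done,ack,pong,bye]
After 10 (send(from=A, to=B, msg='hello')): A:[start] B:[done,ack,pong,bye,hello]

Answer: start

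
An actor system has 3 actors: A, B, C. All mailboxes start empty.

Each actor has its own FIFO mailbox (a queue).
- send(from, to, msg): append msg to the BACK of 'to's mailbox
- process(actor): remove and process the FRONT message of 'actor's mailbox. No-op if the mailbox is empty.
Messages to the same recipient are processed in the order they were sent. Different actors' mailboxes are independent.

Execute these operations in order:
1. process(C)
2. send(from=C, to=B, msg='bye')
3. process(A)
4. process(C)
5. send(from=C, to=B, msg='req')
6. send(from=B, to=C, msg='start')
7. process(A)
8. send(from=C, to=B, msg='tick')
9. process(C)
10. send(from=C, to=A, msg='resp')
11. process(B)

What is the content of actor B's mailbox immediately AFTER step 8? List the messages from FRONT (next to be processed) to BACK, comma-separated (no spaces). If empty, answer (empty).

After 1 (process(C)): A:[] B:[] C:[]
After 2 (send(from=C, to=B, msg='bye')): A:[] B:[bye] C:[]
After 3 (process(A)): A:[] B:[bye] C:[]
After 4 (process(C)): A:[] B:[bye] C:[]
After 5 (send(from=C, to=B, msg='req')): A:[] B:[bye,req] C:[]
After 6 (send(from=B, to=C, msg='start')): A:[] B:[bye,req] C:[start]
After 7 (process(A)): A:[] B:[bye,req] C:[start]
After 8 (send(from=C, to=B, msg='tick')): A:[] B:[bye,req,tick] C:[start]

bye,req,tick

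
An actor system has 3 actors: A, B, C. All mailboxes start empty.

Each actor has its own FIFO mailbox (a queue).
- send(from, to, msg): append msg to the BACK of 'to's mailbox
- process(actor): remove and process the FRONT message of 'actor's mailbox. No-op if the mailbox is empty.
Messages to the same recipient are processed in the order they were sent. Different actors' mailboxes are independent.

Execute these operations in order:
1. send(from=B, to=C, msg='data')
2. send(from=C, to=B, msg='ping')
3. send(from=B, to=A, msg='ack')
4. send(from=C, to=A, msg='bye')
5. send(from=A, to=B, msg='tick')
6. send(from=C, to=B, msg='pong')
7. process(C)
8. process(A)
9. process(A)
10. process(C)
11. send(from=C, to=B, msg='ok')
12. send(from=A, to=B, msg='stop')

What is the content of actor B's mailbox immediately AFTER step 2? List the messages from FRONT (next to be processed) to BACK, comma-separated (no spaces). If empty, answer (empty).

After 1 (send(from=B, to=C, msg='data')): A:[] B:[] C:[data]
After 2 (send(from=C, to=B, msg='ping')): A:[] B:[ping] C:[data]

ping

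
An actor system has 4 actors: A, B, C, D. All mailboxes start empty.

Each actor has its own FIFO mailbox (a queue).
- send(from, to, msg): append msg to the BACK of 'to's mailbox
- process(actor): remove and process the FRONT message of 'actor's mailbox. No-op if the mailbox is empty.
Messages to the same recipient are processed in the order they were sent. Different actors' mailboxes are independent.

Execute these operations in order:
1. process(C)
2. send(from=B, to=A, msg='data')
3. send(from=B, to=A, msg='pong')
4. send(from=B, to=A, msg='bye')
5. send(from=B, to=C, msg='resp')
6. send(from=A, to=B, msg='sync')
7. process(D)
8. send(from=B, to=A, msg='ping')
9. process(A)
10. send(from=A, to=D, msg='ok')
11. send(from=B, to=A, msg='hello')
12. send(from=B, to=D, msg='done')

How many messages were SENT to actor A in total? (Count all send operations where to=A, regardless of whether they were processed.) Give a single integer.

After 1 (process(C)): A:[] B:[] C:[] D:[]
After 2 (send(from=B, to=A, msg='data')): A:[data] B:[] C:[] D:[]
After 3 (send(from=B, to=A, msg='pong')): A:[data,pong] B:[] C:[] D:[]
After 4 (send(from=B, to=A, msg='bye')): A:[data,pong,bye] B:[] C:[] D:[]
After 5 (send(from=B, to=C, msg='resp')): A:[data,pong,bye] B:[] C:[resp] D:[]
After 6 (send(from=A, to=B, msg='sync')): A:[data,pong,bye] B:[sync] C:[resp] D:[]
After 7 (process(D)): A:[data,pong,bye] B:[sync] C:[resp] D:[]
After 8 (send(from=B, to=A, msg='ping')): A:[data,pong,bye,ping] B:[sync] C:[resp] D:[]
After 9 (process(A)): A:[pong,bye,ping] B:[sync] C:[resp] D:[]
After 10 (send(from=A, to=D, msg='ok')): A:[pong,bye,ping] B:[sync] C:[resp] D:[ok]
After 11 (send(from=B, to=A, msg='hello')): A:[pong,bye,ping,hello] B:[sync] C:[resp] D:[ok]
After 12 (send(from=B, to=D, msg='done')): A:[pong,bye,ping,hello] B:[sync] C:[resp] D:[ok,done]

Answer: 5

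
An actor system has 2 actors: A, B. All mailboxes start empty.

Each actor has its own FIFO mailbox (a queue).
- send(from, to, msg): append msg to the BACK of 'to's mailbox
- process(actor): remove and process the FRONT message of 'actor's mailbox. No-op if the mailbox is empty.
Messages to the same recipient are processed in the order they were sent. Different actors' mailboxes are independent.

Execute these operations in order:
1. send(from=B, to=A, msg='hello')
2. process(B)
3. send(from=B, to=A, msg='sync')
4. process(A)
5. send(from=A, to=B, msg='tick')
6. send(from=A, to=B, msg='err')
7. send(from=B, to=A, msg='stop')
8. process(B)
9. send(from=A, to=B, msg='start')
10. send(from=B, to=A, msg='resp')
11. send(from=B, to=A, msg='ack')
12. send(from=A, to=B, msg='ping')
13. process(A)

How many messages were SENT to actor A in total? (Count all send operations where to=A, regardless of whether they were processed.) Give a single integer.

Answer: 5

Derivation:
After 1 (send(from=B, to=A, msg='hello')): A:[hello] B:[]
After 2 (process(B)): A:[hello] B:[]
After 3 (send(from=B, to=A, msg='sync')): A:[hello,sync] B:[]
After 4 (process(A)): A:[sync] B:[]
After 5 (send(from=A, to=B, msg='tick')): A:[sync] B:[tick]
After 6 (send(from=A, to=B, msg='err')): A:[sync] B:[tick,err]
After 7 (send(from=B, to=A, msg='stop')): A:[sync,stop] B:[tick,err]
After 8 (process(B)): A:[sync,stop] B:[err]
After 9 (send(from=A, to=B, msg='start')): A:[sync,stop] B:[err,start]
After 10 (send(from=B, to=A, msg='resp')): A:[sync,stop,resp] B:[err,start]
After 11 (send(from=B, to=A, msg='ack')): A:[sync,stop,resp,ack] B:[err,start]
After 12 (send(from=A, to=B, msg='ping')): A:[sync,stop,resp,ack] B:[err,start,ping]
After 13 (process(A)): A:[stop,resp,ack] B:[err,start,ping]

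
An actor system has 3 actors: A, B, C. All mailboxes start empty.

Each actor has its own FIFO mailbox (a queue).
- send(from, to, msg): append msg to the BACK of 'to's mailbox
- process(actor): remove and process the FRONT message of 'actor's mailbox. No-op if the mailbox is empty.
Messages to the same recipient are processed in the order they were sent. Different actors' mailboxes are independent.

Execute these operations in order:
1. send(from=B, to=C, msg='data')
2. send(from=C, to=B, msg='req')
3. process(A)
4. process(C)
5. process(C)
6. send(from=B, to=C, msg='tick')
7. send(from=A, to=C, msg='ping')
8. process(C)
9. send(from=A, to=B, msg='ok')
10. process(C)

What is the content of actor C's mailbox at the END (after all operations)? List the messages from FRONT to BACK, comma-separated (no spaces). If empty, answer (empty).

Answer: (empty)

Derivation:
After 1 (send(from=B, to=C, msg='data')): A:[] B:[] C:[data]
After 2 (send(from=C, to=B, msg='req')): A:[] B:[req] C:[data]
After 3 (process(A)): A:[] B:[req] C:[data]
After 4 (process(C)): A:[] B:[req] C:[]
After 5 (process(C)): A:[] B:[req] C:[]
After 6 (send(from=B, to=C, msg='tick')): A:[] B:[req] C:[tick]
After 7 (send(from=A, to=C, msg='ping')): A:[] B:[req] C:[tick,ping]
After 8 (process(C)): A:[] B:[req] C:[ping]
After 9 (send(from=A, to=B, msg='ok')): A:[] B:[req,ok] C:[ping]
After 10 (process(C)): A:[] B:[req,ok] C:[]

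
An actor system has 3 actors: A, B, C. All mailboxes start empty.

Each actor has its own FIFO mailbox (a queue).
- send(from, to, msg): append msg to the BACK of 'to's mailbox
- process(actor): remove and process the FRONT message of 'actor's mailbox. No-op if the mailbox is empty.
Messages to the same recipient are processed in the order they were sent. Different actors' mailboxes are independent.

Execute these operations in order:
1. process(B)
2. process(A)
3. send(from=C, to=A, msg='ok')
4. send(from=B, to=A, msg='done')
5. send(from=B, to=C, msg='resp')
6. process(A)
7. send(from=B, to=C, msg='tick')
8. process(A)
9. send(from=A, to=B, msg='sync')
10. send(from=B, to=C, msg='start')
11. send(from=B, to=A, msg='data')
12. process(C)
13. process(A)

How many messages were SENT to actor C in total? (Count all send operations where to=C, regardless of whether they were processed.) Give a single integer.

Answer: 3

Derivation:
After 1 (process(B)): A:[] B:[] C:[]
After 2 (process(A)): A:[] B:[] C:[]
After 3 (send(from=C, to=A, msg='ok')): A:[ok] B:[] C:[]
After 4 (send(from=B, to=A, msg='done')): A:[ok,done] B:[] C:[]
After 5 (send(from=B, to=C, msg='resp')): A:[ok,done] B:[] C:[resp]
After 6 (process(A)): A:[done] B:[] C:[resp]
After 7 (send(from=B, to=C, msg='tick')): A:[done] B:[] C:[resp,tick]
After 8 (process(A)): A:[] B:[] C:[resp,tick]
After 9 (send(from=A, to=B, msg='sync')): A:[] B:[sync] C:[resp,tick]
After 10 (send(from=B, to=C, msg='start')): A:[] B:[sync] C:[resp,tick,start]
After 11 (send(from=B, to=A, msg='data')): A:[data] B:[sync] C:[resp,tick,start]
After 12 (process(C)): A:[data] B:[sync] C:[tick,start]
After 13 (process(A)): A:[] B:[sync] C:[tick,start]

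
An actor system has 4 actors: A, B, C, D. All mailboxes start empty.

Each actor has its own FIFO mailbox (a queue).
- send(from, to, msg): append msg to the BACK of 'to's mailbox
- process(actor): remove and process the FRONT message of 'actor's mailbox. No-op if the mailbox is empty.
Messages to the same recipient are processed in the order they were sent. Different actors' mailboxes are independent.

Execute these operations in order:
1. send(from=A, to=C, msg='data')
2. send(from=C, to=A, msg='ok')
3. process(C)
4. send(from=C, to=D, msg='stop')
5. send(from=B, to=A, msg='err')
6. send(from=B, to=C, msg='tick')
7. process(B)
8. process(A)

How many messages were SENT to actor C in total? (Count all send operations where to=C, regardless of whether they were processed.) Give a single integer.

After 1 (send(from=A, to=C, msg='data')): A:[] B:[] C:[data] D:[]
After 2 (send(from=C, to=A, msg='ok')): A:[ok] B:[] C:[data] D:[]
After 3 (process(C)): A:[ok] B:[] C:[] D:[]
After 4 (send(from=C, to=D, msg='stop')): A:[ok] B:[] C:[] D:[stop]
After 5 (send(from=B, to=A, msg='err')): A:[ok,err] B:[] C:[] D:[stop]
After 6 (send(from=B, to=C, msg='tick')): A:[ok,err] B:[] C:[tick] D:[stop]
After 7 (process(B)): A:[ok,err] B:[] C:[tick] D:[stop]
After 8 (process(A)): A:[err] B:[] C:[tick] D:[stop]

Answer: 2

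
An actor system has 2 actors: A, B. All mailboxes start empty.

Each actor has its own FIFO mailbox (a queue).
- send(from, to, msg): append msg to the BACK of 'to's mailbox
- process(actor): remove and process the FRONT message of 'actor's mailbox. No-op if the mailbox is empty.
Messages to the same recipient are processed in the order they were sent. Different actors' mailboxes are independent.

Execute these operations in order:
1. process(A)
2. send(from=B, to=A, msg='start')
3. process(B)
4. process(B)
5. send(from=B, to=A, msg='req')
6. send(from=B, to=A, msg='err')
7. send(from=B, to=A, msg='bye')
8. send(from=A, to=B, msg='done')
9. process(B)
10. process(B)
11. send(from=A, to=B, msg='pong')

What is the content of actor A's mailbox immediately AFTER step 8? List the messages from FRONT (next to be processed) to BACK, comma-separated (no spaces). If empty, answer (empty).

After 1 (process(A)): A:[] B:[]
After 2 (send(from=B, to=A, msg='start')): A:[start] B:[]
After 3 (process(B)): A:[start] B:[]
After 4 (process(B)): A:[start] B:[]
After 5 (send(from=B, to=A, msg='req')): A:[start,req] B:[]
After 6 (send(from=B, to=A, msg='err')): A:[start,req,err] B:[]
After 7 (send(from=B, to=A, msg='bye')): A:[start,req,err,bye] B:[]
After 8 (send(from=A, to=B, msg='done')): A:[start,req,err,bye] B:[done]

start,req,err,bye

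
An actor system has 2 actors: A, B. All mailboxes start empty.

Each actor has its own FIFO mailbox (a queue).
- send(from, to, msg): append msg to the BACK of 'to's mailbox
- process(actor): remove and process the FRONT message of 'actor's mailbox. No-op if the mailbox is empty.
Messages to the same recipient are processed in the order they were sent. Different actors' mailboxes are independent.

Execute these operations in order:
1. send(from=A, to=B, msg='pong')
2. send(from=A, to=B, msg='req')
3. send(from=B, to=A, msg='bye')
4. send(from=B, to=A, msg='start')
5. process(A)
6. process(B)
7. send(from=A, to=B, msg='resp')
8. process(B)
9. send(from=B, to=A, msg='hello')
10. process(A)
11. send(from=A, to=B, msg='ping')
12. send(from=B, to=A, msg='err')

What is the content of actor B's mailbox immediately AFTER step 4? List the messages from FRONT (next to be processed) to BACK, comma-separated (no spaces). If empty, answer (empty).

After 1 (send(from=A, to=B, msg='pong')): A:[] B:[pong]
After 2 (send(from=A, to=B, msg='req')): A:[] B:[pong,req]
After 3 (send(from=B, to=A, msg='bye')): A:[bye] B:[pong,req]
After 4 (send(from=B, to=A, msg='start')): A:[bye,start] B:[pong,req]

pong,req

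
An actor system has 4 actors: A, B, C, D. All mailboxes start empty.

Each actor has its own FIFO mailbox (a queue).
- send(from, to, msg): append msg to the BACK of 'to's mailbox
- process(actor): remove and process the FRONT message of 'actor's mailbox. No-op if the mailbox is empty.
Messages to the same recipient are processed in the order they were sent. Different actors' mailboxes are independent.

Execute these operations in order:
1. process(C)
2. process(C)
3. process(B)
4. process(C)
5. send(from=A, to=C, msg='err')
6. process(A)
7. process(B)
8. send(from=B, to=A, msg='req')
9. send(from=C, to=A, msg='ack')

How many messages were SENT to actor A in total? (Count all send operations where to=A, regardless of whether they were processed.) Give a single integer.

After 1 (process(C)): A:[] B:[] C:[] D:[]
After 2 (process(C)): A:[] B:[] C:[] D:[]
After 3 (process(B)): A:[] B:[] C:[] D:[]
After 4 (process(C)): A:[] B:[] C:[] D:[]
After 5 (send(from=A, to=C, msg='err')): A:[] B:[] C:[err] D:[]
After 6 (process(A)): A:[] B:[] C:[err] D:[]
After 7 (process(B)): A:[] B:[] C:[err] D:[]
After 8 (send(from=B, to=A, msg='req')): A:[req] B:[] C:[err] D:[]
After 9 (send(from=C, to=A, msg='ack')): A:[req,ack] B:[] C:[err] D:[]

Answer: 2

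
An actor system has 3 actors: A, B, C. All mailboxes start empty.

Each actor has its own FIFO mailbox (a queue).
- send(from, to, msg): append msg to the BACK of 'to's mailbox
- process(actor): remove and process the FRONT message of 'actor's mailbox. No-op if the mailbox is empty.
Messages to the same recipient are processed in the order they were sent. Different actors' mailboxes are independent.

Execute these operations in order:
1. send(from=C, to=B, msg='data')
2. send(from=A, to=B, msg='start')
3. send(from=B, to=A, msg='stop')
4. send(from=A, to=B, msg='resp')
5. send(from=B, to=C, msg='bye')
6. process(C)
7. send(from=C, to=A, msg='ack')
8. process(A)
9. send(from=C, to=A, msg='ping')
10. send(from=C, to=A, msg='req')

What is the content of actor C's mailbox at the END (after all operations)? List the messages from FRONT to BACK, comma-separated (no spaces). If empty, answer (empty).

Answer: (empty)

Derivation:
After 1 (send(from=C, to=B, msg='data')): A:[] B:[data] C:[]
After 2 (send(from=A, to=B, msg='start')): A:[] B:[data,start] C:[]
After 3 (send(from=B, to=A, msg='stop')): A:[stop] B:[data,start] C:[]
After 4 (send(from=A, to=B, msg='resp')): A:[stop] B:[data,start,resp] C:[]
After 5 (send(from=B, to=C, msg='bye')): A:[stop] B:[data,start,resp] C:[bye]
After 6 (process(C)): A:[stop] B:[data,start,resp] C:[]
After 7 (send(from=C, to=A, msg='ack')): A:[stop,ack] B:[data,start,resp] C:[]
After 8 (process(A)): A:[ack] B:[data,start,resp] C:[]
After 9 (send(from=C, to=A, msg='ping')): A:[ack,ping] B:[data,start,resp] C:[]
After 10 (send(from=C, to=A, msg='req')): A:[ack,ping,req] B:[data,start,resp] C:[]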